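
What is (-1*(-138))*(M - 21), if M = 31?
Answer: 1380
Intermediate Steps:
(-1*(-138))*(M - 21) = (-1*(-138))*(31 - 21) = 138*10 = 1380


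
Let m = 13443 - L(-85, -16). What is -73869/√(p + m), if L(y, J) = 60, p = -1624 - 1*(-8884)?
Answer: -24623*√20643/6881 ≈ -514.13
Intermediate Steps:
p = 7260 (p = -1624 + 8884 = 7260)
m = 13383 (m = 13443 - 1*60 = 13443 - 60 = 13383)
-73869/√(p + m) = -73869/√(7260 + 13383) = -73869*√20643/20643 = -24623*√20643/6881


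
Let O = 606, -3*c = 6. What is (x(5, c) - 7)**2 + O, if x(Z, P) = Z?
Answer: 610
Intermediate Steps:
c = -2 (c = -1/3*6 = -2)
(x(5, c) - 7)**2 + O = (5 - 7)**2 + 606 = (-2)**2 + 606 = 4 + 606 = 610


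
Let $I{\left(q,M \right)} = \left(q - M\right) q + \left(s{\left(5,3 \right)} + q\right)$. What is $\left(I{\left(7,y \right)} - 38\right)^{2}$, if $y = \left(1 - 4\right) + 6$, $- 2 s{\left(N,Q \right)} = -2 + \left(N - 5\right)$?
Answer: $4$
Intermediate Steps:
$s{\left(N,Q \right)} = \frac{7}{2} - \frac{N}{2}$ ($s{\left(N,Q \right)} = - \frac{-2 + \left(N - 5\right)}{2} = - \frac{-2 + \left(-5 + N\right)}{2} = - \frac{-7 + N}{2} = \frac{7}{2} - \frac{N}{2}$)
$y = 3$ ($y = -3 + 6 = 3$)
$I{\left(q,M \right)} = 1 + q + q \left(q - M\right)$ ($I{\left(q,M \right)} = \left(q - M\right) q + \left(\left(\frac{7}{2} - \frac{5}{2}\right) + q\right) = q \left(q - M\right) + \left(\left(\frac{7}{2} - \frac{5}{2}\right) + q\right) = q \left(q - M\right) + \left(1 + q\right) = 1 + q + q \left(q - M\right)$)
$\left(I{\left(7,y \right)} - 38\right)^{2} = \left(\left(1 + 7 + 7^{2} - 3 \cdot 7\right) - 38\right)^{2} = \left(\left(1 + 7 + 49 - 21\right) - 38\right)^{2} = \left(36 - 38\right)^{2} = \left(-2\right)^{2} = 4$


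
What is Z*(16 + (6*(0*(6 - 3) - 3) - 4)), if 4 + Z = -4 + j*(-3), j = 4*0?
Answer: 48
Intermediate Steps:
j = 0
Z = -8 (Z = -4 + (-4 + 0*(-3)) = -4 + (-4 + 0) = -4 - 4 = -8)
Z*(16 + (6*(0*(6 - 3) - 3) - 4)) = -8*(16 + (6*(0*(6 - 3) - 3) - 4)) = -8*(16 + (6*(0*3 - 3) - 4)) = -8*(16 + (6*(0 - 3) - 4)) = -8*(16 + (6*(-3) - 4)) = -8*(16 + (-18 - 4)) = -8*(16 - 22) = -8*(-6) = 48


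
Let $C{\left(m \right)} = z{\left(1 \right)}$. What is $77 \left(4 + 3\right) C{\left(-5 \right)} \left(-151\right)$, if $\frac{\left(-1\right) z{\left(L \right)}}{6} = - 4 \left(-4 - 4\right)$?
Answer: $15626688$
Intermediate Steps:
$z{\left(L \right)} = -192$ ($z{\left(L \right)} = - 6 \left(- 4 \left(-4 - 4\right)\right) = - 6 \left(\left(-4\right) \left(-8\right)\right) = \left(-6\right) 32 = -192$)
$C{\left(m \right)} = -192$
$77 \left(4 + 3\right) C{\left(-5 \right)} \left(-151\right) = 77 \left(4 + 3\right) \left(-192\right) \left(-151\right) = 77 \cdot 7 \left(-192\right) \left(-151\right) = 77 \left(-1344\right) \left(-151\right) = \left(-103488\right) \left(-151\right) = 15626688$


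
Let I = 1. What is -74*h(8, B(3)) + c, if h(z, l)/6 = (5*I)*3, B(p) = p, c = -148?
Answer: -6808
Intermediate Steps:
h(z, l) = 90 (h(z, l) = 6*((5*1)*3) = 6*(5*3) = 6*15 = 90)
-74*h(8, B(3)) + c = -74*90 - 148 = -6660 - 148 = -6808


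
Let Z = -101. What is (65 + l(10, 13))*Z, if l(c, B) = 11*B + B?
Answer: -22321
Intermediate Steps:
l(c, B) = 12*B
(65 + l(10, 13))*Z = (65 + 12*13)*(-101) = (65 + 156)*(-101) = 221*(-101) = -22321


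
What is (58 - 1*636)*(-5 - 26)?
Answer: 17918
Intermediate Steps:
(58 - 1*636)*(-5 - 26) = (58 - 636)*(-31) = -578*(-31) = 17918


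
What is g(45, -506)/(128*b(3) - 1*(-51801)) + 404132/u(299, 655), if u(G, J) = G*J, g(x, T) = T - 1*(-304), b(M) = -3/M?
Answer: 20843152146/10119898685 ≈ 2.0596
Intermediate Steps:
g(x, T) = 304 + T (g(x, T) = T + 304 = 304 + T)
g(45, -506)/(128*b(3) - 1*(-51801)) + 404132/u(299, 655) = (304 - 506)/(128*(-3/3) - 1*(-51801)) + 404132/((299*655)) = -202/(128*(-3*⅓) + 51801) + 404132/195845 = -202/(128*(-1) + 51801) + 404132*(1/195845) = -202/(-128 + 51801) + 404132/195845 = -202/51673 + 404132/195845 = 20843152146/10119898685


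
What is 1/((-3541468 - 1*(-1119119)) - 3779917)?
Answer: -1/6202266 ≈ -1.6123e-7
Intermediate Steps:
1/((-3541468 - 1*(-1119119)) - 3779917) = 1/((-3541468 + 1119119) - 3779917) = 1/(-2422349 - 3779917) = 1/(-6202266) = -1/6202266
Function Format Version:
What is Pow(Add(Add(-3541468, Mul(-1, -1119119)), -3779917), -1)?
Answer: Rational(-1, 6202266) ≈ -1.6123e-7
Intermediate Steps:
Pow(Add(Add(-3541468, Mul(-1, -1119119)), -3779917), -1) = Pow(Add(Add(-3541468, 1119119), -3779917), -1) = Pow(Add(-2422349, -3779917), -1) = Pow(-6202266, -1) = Rational(-1, 6202266)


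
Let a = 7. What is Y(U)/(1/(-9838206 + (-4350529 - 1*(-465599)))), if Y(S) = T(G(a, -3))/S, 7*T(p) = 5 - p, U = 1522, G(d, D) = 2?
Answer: -2940672/761 ≈ -3864.2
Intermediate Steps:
T(p) = 5/7 - p/7 (T(p) = (5 - p)/7 = 5/7 - p/7)
Y(S) = 3/(7*S) (Y(S) = (5/7 - ⅐*2)/S = (5/7 - 2/7)/S = 3/(7*S))
Y(U)/(1/(-9838206 + (-4350529 - 1*(-465599)))) = ((3/7)/1522)/(1/(-9838206 + (-4350529 - 1*(-465599)))) = ((3/7)*(1/1522))/(1/(-9838206 + (-4350529 + 465599))) = 3/(10654*(1/(-9838206 - 3884930))) = 3/(10654*(1/(-13723136))) = 3/(10654*(-1/13723136)) = (3/10654)*(-13723136) = -2940672/761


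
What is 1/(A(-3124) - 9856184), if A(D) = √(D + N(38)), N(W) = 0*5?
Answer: -2464046/24286090761245 - I*√781/48572181522490 ≈ -1.0146e-7 - 5.7536e-13*I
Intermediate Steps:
N(W) = 0
A(D) = √D (A(D) = √(D + 0) = √D)
1/(A(-3124) - 9856184) = 1/(√(-3124) - 9856184) = 1/(2*I*√781 - 9856184) = 1/(-9856184 + 2*I*√781)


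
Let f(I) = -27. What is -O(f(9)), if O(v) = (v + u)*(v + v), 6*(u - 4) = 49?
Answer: -801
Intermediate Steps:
u = 73/6 (u = 4 + (⅙)*49 = 4 + 49/6 = 73/6 ≈ 12.167)
O(v) = 2*v*(73/6 + v) (O(v) = (v + 73/6)*(v + v) = (73/6 + v)*(2*v) = 2*v*(73/6 + v))
-O(f(9)) = -(-27)*(73 + 6*(-27))/3 = -(-27)*(73 - 162)/3 = -(-27)*(-89)/3 = -1*801 = -801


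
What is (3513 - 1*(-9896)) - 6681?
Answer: 6728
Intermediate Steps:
(3513 - 1*(-9896)) - 6681 = (3513 + 9896) - 6681 = 13409 - 6681 = 6728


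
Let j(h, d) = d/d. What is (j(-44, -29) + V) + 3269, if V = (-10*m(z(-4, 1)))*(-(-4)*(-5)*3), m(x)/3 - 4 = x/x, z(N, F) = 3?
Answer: 12270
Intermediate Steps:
j(h, d) = 1
m(x) = 15 (m(x) = 12 + 3*(x/x) = 12 + 3*1 = 12 + 3 = 15)
V = 9000 (V = (-10*15)*(-(-4)*(-5)*3) = -150*(-4*5)*3 = -(-3000)*3 = -150*(-60) = 9000)
(j(-44, -29) + V) + 3269 = (1 + 9000) + 3269 = 9001 + 3269 = 12270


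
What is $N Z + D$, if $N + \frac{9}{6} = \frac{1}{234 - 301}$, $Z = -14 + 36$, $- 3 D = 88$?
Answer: $- \frac{12595}{201} \approx -62.662$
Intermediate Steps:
$D = - \frac{88}{3}$ ($D = \left(- \frac{1}{3}\right) 88 = - \frac{88}{3} \approx -29.333$)
$Z = 22$
$N = - \frac{203}{134}$ ($N = - \frac{3}{2} + \frac{1}{234 - 301} = - \frac{3}{2} + \frac{1}{-67} = - \frac{3}{2} - \frac{1}{67} = - \frac{203}{134} \approx -1.5149$)
$N Z + D = \left(- \frac{203}{134}\right) 22 - \frac{88}{3} = - \frac{2233}{67} - \frac{88}{3} = - \frac{12595}{201}$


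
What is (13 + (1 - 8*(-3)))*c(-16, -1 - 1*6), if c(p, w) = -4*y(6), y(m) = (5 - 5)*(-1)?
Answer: 0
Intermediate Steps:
y(m) = 0 (y(m) = 0*(-1) = 0)
c(p, w) = 0 (c(p, w) = -4*0 = 0)
(13 + (1 - 8*(-3)))*c(-16, -1 - 1*6) = (13 + (1 - 8*(-3)))*0 = (13 + (1 + 24))*0 = (13 + 25)*0 = 38*0 = 0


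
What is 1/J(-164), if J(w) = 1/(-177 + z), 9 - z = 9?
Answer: -177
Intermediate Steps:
z = 0 (z = 9 - 1*9 = 9 - 9 = 0)
J(w) = -1/177 (J(w) = 1/(-177 + 0) = 1/(-177) = -1/177)
1/J(-164) = 1/(-1/177) = -177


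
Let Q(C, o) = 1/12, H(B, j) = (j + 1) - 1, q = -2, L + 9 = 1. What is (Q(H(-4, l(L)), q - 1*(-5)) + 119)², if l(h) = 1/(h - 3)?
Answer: 2042041/144 ≈ 14181.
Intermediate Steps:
L = -8 (L = -9 + 1 = -8)
l(h) = 1/(-3 + h)
H(B, j) = j (H(B, j) = (1 + j) - 1 = j)
Q(C, o) = 1/12
(Q(H(-4, l(L)), q - 1*(-5)) + 119)² = (1/12 + 119)² = (1429/12)² = 2042041/144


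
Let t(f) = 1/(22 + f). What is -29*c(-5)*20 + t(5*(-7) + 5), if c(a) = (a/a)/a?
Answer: 927/8 ≈ 115.88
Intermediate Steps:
c(a) = 1/a
-29*c(-5)*20 + t(5*(-7) + 5) = -29/(-5)*20 + 1/(22 + (5*(-7) + 5)) = -29*(-⅕)*20 + 1/(22 + (-35 + 5)) = (29/5)*20 + 1/(22 - 30) = 116 + 1/(-8) = 116 - ⅛ = 927/8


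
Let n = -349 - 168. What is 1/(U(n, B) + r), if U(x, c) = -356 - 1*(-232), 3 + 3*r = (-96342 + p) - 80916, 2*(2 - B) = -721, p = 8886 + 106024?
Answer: -3/62723 ≈ -4.7829e-5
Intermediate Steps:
p = 114910
B = 725/2 (B = 2 - 1/2*(-721) = 2 + 721/2 = 725/2 ≈ 362.50)
r = -62351/3 (r = -1 + ((-96342 + 114910) - 80916)/3 = -1 + (18568 - 80916)/3 = -1 + (1/3)*(-62348) = -1 - 62348/3 = -62351/3 ≈ -20784.)
n = -517
U(x, c) = -124 (U(x, c) = -356 + 232 = -124)
1/(U(n, B) + r) = 1/(-124 - 62351/3) = 1/(-62723/3) = -3/62723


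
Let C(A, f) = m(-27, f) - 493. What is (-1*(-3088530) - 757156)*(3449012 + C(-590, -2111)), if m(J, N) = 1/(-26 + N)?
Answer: 17181025960190148/2137 ≈ 8.0398e+12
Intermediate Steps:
C(A, f) = -493 + 1/(-26 + f) (C(A, f) = 1/(-26 + f) - 493 = -493 + 1/(-26 + f))
(-1*(-3088530) - 757156)*(3449012 + C(-590, -2111)) = (-1*(-3088530) - 757156)*(3449012 + (12819 - 493*(-2111))/(-26 - 2111)) = (3088530 - 757156)*(3449012 + (12819 + 1040723)/(-2137)) = 2331374*(3449012 - 1/2137*1053542) = 2331374*(3449012 - 1053542/2137) = 2331374*(7369485102/2137) = 17181025960190148/2137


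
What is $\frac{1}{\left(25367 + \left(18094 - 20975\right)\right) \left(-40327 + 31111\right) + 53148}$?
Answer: $- \frac{1}{207177828} \approx -4.8268 \cdot 10^{-9}$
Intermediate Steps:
$\frac{1}{\left(25367 + \left(18094 - 20975\right)\right) \left(-40327 + 31111\right) + 53148} = \frac{1}{\left(25367 + \left(18094 - 20975\right)\right) \left(-9216\right) + 53148} = \frac{1}{\left(25367 - 2881\right) \left(-9216\right) + 53148} = \frac{1}{22486 \left(-9216\right) + 53148} = \frac{1}{-207230976 + 53148} = \frac{1}{-207177828} = - \frac{1}{207177828}$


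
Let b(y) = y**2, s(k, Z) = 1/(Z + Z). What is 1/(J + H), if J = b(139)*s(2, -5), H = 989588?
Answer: 10/9876559 ≈ 1.0125e-6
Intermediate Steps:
s(k, Z) = 1/(2*Z)
J = -19321/10 (J = 139**2*((1/2)/(-5)) = 19321*((1/2)*(-1/5)) = 19321*(-1/10) = -19321/10 ≈ -1932.1)
1/(J + H) = 1/(-19321/10 + 989588) = 1/(9876559/10) = 10/9876559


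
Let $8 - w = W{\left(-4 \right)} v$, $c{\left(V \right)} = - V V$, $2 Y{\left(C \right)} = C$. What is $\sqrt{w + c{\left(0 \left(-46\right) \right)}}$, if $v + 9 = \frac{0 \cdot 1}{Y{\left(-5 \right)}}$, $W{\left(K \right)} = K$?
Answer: $2 i \sqrt{7} \approx 5.2915 i$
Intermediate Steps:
$Y{\left(C \right)} = \frac{C}{2}$
$c{\left(V \right)} = - V^{2}$
$v = -9$ ($v = -9 + \frac{0 \cdot 1}{\frac{1}{2} \left(-5\right)} = -9 + \frac{0}{- \frac{5}{2}} = -9 + 0 \left(- \frac{2}{5}\right) = -9 + 0 = -9$)
$w = -28$ ($w = 8 - \left(-4\right) \left(-9\right) = 8 - 36 = -28$)
$\sqrt{w + c{\left(0 \left(-46\right) \right)}} = \sqrt{-28 - \left(0 \left(-46\right)\right)^{2}} = \sqrt{-28 - 0^{2}} = \sqrt{-28 - 0} = \sqrt{-28 + 0} = \sqrt{-28} = 2 i \sqrt{7}$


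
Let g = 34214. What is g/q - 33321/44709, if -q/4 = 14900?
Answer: -585934221/444109400 ≈ -1.3193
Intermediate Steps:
q = -59600 (q = -4*14900 = -59600)
g/q - 33321/44709 = 34214/(-59600) - 33321/44709 = 34214*(-1/59600) - 33321*1/44709 = -17107/29800 - 11107/14903 = -585934221/444109400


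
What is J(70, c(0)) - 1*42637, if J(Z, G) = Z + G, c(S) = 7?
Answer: -42560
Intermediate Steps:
J(Z, G) = G + Z
J(70, c(0)) - 1*42637 = (7 + 70) - 1*42637 = 77 - 42637 = -42560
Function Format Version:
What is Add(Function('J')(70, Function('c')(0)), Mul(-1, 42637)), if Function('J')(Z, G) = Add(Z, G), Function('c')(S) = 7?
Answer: -42560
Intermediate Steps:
Function('J')(Z, G) = Add(G, Z)
Add(Function('J')(70, Function('c')(0)), Mul(-1, 42637)) = Add(Add(7, 70), Mul(-1, 42637)) = Add(77, -42637) = -42560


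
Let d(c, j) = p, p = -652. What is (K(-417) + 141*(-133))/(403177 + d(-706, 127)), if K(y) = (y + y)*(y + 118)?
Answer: 76871/134175 ≈ 0.57292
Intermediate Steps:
d(c, j) = -652
K(y) = 2*y*(118 + y) (K(y) = (2*y)*(118 + y) = 2*y*(118 + y))
(K(-417) + 141*(-133))/(403177 + d(-706, 127)) = (2*(-417)*(118 - 417) + 141*(-133))/(403177 - 652) = (2*(-417)*(-299) - 18753)/402525 = (249366 - 18753)*(1/402525) = 230613*(1/402525) = 76871/134175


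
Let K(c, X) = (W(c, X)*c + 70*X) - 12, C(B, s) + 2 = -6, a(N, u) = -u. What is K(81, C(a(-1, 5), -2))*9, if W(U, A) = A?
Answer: -10980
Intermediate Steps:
C(B, s) = -8 (C(B, s) = -2 - 6 = -8)
K(c, X) = -12 + 70*X + X*c (K(c, X) = (X*c + 70*X) - 12 = (70*X + X*c) - 12 = -12 + 70*X + X*c)
K(81, C(a(-1, 5), -2))*9 = (-12 + 70*(-8) - 8*81)*9 = (-12 - 560 - 648)*9 = -1220*9 = -10980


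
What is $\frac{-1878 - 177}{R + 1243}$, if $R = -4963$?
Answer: $\frac{137}{248} \approx 0.55242$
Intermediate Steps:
$\frac{-1878 - 177}{R + 1243} = \frac{-1878 - 177}{-4963 + 1243} = - \frac{2055}{-3720} = \left(-2055\right) \left(- \frac{1}{3720}\right) = \frac{137}{248}$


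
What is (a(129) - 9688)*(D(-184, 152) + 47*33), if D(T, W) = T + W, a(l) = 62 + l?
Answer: -14425943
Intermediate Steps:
(a(129) - 9688)*(D(-184, 152) + 47*33) = ((62 + 129) - 9688)*((-184 + 152) + 47*33) = (191 - 9688)*(-32 + 1551) = -9497*1519 = -14425943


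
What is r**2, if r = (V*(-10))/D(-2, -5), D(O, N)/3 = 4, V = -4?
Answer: 100/9 ≈ 11.111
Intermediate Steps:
D(O, N) = 12 (D(O, N) = 3*4 = 12)
r = 10/3 (r = -4*(-10)/12 = 40*(1/12) = 10/3 ≈ 3.3333)
r**2 = (10/3)**2 = 100/9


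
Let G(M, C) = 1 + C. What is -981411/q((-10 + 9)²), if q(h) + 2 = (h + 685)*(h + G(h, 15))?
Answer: -981411/11660 ≈ -84.169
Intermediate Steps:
q(h) = -2 + (16 + h)*(685 + h) (q(h) = -2 + (h + 685)*(h + (1 + 15)) = -2 + (685 + h)*(h + 16) = -2 + (685 + h)*(16 + h) = -2 + (16 + h)*(685 + h))
-981411/q((-10 + 9)²) = -981411/(10958 + ((-10 + 9)²)² + 701*(-10 + 9)²) = -981411/(10958 + ((-1)²)² + 701*(-1)²) = -981411/(10958 + 1² + 701*1) = -981411/(10958 + 1 + 701) = -981411/11660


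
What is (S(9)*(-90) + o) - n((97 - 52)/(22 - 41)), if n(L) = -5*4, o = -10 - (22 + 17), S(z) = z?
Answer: -839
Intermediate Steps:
o = -49 (o = -10 - 1*39 = -10 - 39 = -49)
n(L) = -20
(S(9)*(-90) + o) - n((97 - 52)/(22 - 41)) = (9*(-90) - 49) - 1*(-20) = (-810 - 49) + 20 = -859 + 20 = -839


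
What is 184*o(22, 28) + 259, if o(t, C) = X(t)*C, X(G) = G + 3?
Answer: 129059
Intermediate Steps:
X(G) = 3 + G
o(t, C) = C*(3 + t) (o(t, C) = (3 + t)*C = C*(3 + t))
184*o(22, 28) + 259 = 184*(28*(3 + 22)) + 259 = 184*(28*25) + 259 = 184*700 + 259 = 128800 + 259 = 129059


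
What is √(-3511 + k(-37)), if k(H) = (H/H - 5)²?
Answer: I*√3495 ≈ 59.119*I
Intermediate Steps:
k(H) = 16 (k(H) = (1 - 5)² = (-4)² = 16)
√(-3511 + k(-37)) = √(-3511 + 16) = √(-3495) = I*√3495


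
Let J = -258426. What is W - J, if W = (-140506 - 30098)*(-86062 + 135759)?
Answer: -8478248562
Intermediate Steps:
W = -8478506988 (W = -170604*49697 = -8478506988)
W - J = -8478506988 - 1*(-258426) = -8478506988 + 258426 = -8478248562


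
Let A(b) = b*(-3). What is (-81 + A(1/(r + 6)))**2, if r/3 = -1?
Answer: 6724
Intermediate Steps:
r = -3 (r = 3*(-1) = -3)
A(b) = -3*b
(-81 + A(1/(r + 6)))**2 = (-81 - 3/(-3 + 6))**2 = (-81 - 3/3)**2 = (-81 - 3*1/3)**2 = (-81 - 1)**2 = (-82)**2 = 6724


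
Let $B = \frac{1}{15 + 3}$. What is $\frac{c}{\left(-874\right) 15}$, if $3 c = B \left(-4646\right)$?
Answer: $\frac{101}{15390} \approx 0.0065627$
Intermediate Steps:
$B = \frac{1}{18} \approx 0.055556$
$c = - \frac{2323}{27}$ ($c = \frac{\frac{1}{18} \left(-4646\right)}{3} = \frac{1}{3} \left(- \frac{2323}{9}\right) = - \frac{2323}{27} \approx -86.037$)
$\frac{c}{\left(-874\right) 15} = - \frac{2323}{27 \left(\left(-874\right) 15\right)} = - \frac{2323}{27 \left(-13110\right)} = \left(- \frac{2323}{27}\right) \left(- \frac{1}{13110}\right) = \frac{101}{15390}$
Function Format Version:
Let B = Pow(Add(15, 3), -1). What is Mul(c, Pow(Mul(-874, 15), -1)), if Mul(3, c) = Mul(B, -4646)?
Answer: Rational(101, 15390) ≈ 0.0065627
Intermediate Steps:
B = Rational(1, 18) (B = Pow(18, -1) = Rational(1, 18) ≈ 0.055556)
c = Rational(-2323, 27) (c = Mul(Rational(1, 3), Mul(Rational(1, 18), -4646)) = Mul(Rational(1, 3), Rational(-2323, 9)) = Rational(-2323, 27) ≈ -86.037)
Mul(c, Pow(Mul(-874, 15), -1)) = Mul(Rational(-2323, 27), Pow(Mul(-874, 15), -1)) = Mul(Rational(-2323, 27), Pow(-13110, -1)) = Mul(Rational(-2323, 27), Rational(-1, 13110)) = Rational(101, 15390)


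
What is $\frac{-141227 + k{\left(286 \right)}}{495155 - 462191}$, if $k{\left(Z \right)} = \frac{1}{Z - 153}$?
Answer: $- \frac{9391595}{2192106} \approx -4.2843$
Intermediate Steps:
$k{\left(Z \right)} = \frac{1}{-153 + Z}$ ($k{\left(Z \right)} = \frac{1}{Z + \left(-218 + 65\right)} = \frac{1}{Z - 153} = \frac{1}{-153 + Z}$)
$\frac{-141227 + k{\left(286 \right)}}{495155 - 462191} = \frac{-141227 + \frac{1}{-153 + 286}}{495155 - 462191} = \frac{-141227 + \frac{1}{133}}{32964} = \left(-141227 + \frac{1}{133}\right) \frac{1}{32964} = \left(- \frac{18783190}{133}\right) \frac{1}{32964} = - \frac{9391595}{2192106}$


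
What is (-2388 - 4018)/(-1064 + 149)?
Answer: 6406/915 ≈ 7.0011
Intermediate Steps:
(-2388 - 4018)/(-1064 + 149) = -6406/(-915) = -6406*(-1/915) = 6406/915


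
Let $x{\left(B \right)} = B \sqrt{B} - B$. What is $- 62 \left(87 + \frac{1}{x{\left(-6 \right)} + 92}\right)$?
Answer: $- \frac{13243789}{2455} - \frac{93 i \sqrt{6}}{2455} \approx -5394.6 - 0.092791 i$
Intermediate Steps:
$x{\left(B \right)} = B^{\frac{3}{2}} - B$
$- 62 \left(87 + \frac{1}{x{\left(-6 \right)} + 92}\right) = - 62 \left(87 + \frac{1}{\left(\left(-6\right)^{\frac{3}{2}} - -6\right) + 92}\right) = - 62 \left(87 + \frac{1}{\left(- 6 i \sqrt{6} + 6\right) + 92}\right) = - 62 \left(87 + \frac{1}{\left(6 - 6 i \sqrt{6}\right) + 92}\right) = - 62 \left(87 + \frac{1}{98 - 6 i \sqrt{6}}\right) = -5394 - \frac{62}{98 - 6 i \sqrt{6}}$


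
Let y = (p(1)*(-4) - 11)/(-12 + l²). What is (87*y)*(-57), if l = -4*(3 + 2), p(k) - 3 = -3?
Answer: 54549/388 ≈ 140.59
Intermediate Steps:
p(k) = 0 (p(k) = 3 - 3 = 0)
l = -20 (l = -4*5 = -20)
y = -11/388 (y = (0*(-4) - 11)/(-12 + (-20)²) = (0 - 11)/(-12 + 400) = -11/388 ≈ -0.028351)
(87*y)*(-57) = (87*(-11/388))*(-57) = -957/388*(-57) = 54549/388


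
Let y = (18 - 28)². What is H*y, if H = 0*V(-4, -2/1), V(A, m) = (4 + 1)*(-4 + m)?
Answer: 0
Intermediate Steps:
V(A, m) = -20 + 5*m (V(A, m) = 5*(-4 + m) = -20 + 5*m)
H = 0 (H = 0*(-20 + 5*(-2/1)) = 0*(-20 + 5*(-2*1)) = 0*(-20 + 5*(-2)) = 0*(-20 - 10) = 0*(-30) = 0)
y = 100 (y = (-10)² = 100)
H*y = 0*100 = 0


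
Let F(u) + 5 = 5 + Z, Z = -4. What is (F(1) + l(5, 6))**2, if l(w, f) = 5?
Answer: 1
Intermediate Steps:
F(u) = -4 (F(u) = -5 + (5 - 4) = -5 + 1 = -4)
(F(1) + l(5, 6))**2 = (-4 + 5)**2 = 1**2 = 1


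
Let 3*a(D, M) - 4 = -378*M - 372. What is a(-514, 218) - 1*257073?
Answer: -853991/3 ≈ -2.8466e+5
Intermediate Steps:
a(D, M) = -368/3 - 126*M (a(D, M) = 4/3 + (-378*M - 372)/3 = 4/3 + (-372 - 378*M)/3 = 4/3 + (-124 - 126*M) = -368/3 - 126*M)
a(-514, 218) - 1*257073 = (-368/3 - 126*218) - 1*257073 = (-368/3 - 27468) - 257073 = -82772/3 - 257073 = -853991/3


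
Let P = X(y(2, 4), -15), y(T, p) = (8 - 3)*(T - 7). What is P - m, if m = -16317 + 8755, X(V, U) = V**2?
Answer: 8187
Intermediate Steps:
y(T, p) = -35 + 5*T (y(T, p) = 5*(-7 + T) = -35 + 5*T)
m = -7562
P = 625 (P = (-35 + 5*2)**2 = (-35 + 10)**2 = (-25)**2 = 625)
P - m = 625 - 1*(-7562) = 625 + 7562 = 8187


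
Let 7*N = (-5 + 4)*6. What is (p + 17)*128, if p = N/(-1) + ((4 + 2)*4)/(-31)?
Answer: 474496/217 ≈ 2186.6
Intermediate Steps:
N = -6/7 (N = ((-5 + 4)*6)/7 = (-1*6)/7 = (1/7)*(-6) = -6/7 ≈ -0.85714)
p = 18/217 (p = -6/7/(-1) + ((4 + 2)*4)/(-31) = -6/7*(-1) + (6*4)*(-1/31) = 6/7 + 24*(-1/31) = 6/7 - 24/31 = 18/217 ≈ 0.082949)
(p + 17)*128 = (18/217 + 17)*128 = (3707/217)*128 = 474496/217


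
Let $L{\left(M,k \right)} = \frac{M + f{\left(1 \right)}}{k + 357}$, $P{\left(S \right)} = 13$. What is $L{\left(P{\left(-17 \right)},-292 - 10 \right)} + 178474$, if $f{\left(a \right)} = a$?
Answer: $\frac{9816084}{55} \approx 1.7847 \cdot 10^{5}$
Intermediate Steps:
$L{\left(M,k \right)} = \frac{1 + M}{357 + k}$ ($L{\left(M,k \right)} = \frac{M + 1}{k + 357} = \frac{1 + M}{357 + k}$)
$L{\left(P{\left(-17 \right)},-292 - 10 \right)} + 178474 = \frac{1 + 13}{357 - 302} + 178474 = \frac{1}{357 - 302} \cdot 14 + 178474 = \frac{1}{55} \cdot 14 + 178474 = \frac{14}{55} + 178474 = \frac{9816084}{55}$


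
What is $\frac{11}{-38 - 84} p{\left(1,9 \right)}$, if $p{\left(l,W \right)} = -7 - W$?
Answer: $\frac{88}{61} \approx 1.4426$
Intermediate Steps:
$\frac{11}{-38 - 84} p{\left(1,9 \right)} = \frac{11}{-38 - 84} \left(-7 - 9\right) = \frac{11}{-122} \left(-7 - 9\right) = 11 \left(- \frac{1}{122}\right) \left(-16\right) = \left(- \frac{11}{122}\right) \left(-16\right) = \frac{88}{61}$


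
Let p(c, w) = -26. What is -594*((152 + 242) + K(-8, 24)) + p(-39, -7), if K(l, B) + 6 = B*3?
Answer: -273266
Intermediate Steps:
K(l, B) = -6 + 3*B (K(l, B) = -6 + B*3 = -6 + 3*B)
-594*((152 + 242) + K(-8, 24)) + p(-39, -7) = -594*((152 + 242) + (-6 + 3*24)) - 26 = -594*(394 + (-6 + 72)) - 26 = -594*(394 + 66) - 26 = -594*460 - 26 = -273240 - 26 = -273266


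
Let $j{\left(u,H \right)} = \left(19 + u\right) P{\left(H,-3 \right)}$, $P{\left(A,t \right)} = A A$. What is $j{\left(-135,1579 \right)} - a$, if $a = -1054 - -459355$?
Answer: $-289674257$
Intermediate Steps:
$P{\left(A,t \right)} = A^{2}$
$j{\left(u,H \right)} = H^{2} \left(19 + u\right)$ ($j{\left(u,H \right)} = \left(19 + u\right) H^{2} = H^{2} \left(19 + u\right)$)
$a = 458301$ ($a = -1054 + 459355 = 458301$)
$j{\left(-135,1579 \right)} - a = 1579^{2} \left(19 - 135\right) - 458301 = 2493241 \left(-116\right) - 458301 = -289215956 - 458301 = -289674257$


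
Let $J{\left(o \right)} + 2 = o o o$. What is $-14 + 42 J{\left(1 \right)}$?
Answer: $-56$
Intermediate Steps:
$J{\left(o \right)} = -2 + o^{3}$ ($J{\left(o \right)} = -2 + o o o = -2 + o^{2} o = -2 + o^{3}$)
$-14 + 42 J{\left(1 \right)} = -14 + 42 \left(-2 + 1^{3}\right) = -14 + 42 \left(-2 + 1\right) = -14 + 42 \left(-1\right) = -14 - 42 = -56$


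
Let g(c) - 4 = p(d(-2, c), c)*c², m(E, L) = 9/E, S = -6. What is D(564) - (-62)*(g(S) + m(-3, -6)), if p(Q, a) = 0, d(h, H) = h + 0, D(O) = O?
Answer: 626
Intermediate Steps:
d(h, H) = h
g(c) = 4 (g(c) = 4 + 0*c² = 4 + 0 = 4)
D(564) - (-62)*(g(S) + m(-3, -6)) = 564 - (-62)*(4 + 9/(-3)) = 564 - (-62)*(4 + 9*(-⅓)) = 564 - (-62)*(4 - 3) = 564 - (-62) = 564 - 1*(-62) = 564 + 62 = 626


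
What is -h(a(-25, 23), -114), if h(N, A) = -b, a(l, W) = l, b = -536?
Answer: -536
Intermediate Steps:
h(N, A) = 536 (h(N, A) = -1*(-536) = 536)
-h(a(-25, 23), -114) = -1*536 = -536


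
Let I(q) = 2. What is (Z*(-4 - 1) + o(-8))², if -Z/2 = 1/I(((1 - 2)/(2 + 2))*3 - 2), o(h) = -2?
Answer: 9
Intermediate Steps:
Z = -1 (Z = -2/2 = -2*½ = -1)
(Z*(-4 - 1) + o(-8))² = (-(-4 - 1) - 2)² = (-1*(-5) - 2)² = (5 - 2)² = 3² = 9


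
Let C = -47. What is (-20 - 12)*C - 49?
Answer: 1455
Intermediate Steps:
(-20 - 12)*C - 49 = (-20 - 12)*(-47) - 49 = -32*(-47) - 49 = 1504 - 49 = 1455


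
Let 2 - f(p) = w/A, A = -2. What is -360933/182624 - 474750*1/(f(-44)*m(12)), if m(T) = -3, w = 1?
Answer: 11559738267/182624 ≈ 63298.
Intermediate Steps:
f(p) = 5/2 (f(p) = 2 - 1/(-2) = 2 - (-1)/2 = 2 - 1*(-1/2) = 2 + 1/2 = 5/2)
-360933/182624 - 474750*1/(f(-44)*m(12)) = -360933/182624 - 474750/((-3*5/2)) = -360933*1/182624 - 474750/(-15/2) = -360933/182624 - 474750*(-2/15) = -360933/182624 + 63300 = 11559738267/182624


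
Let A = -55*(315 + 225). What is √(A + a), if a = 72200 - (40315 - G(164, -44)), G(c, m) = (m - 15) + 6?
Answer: 2*√533 ≈ 46.174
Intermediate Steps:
G(c, m) = -9 + m (G(c, m) = (-15 + m) + 6 = -9 + m)
a = 31832 (a = 72200 - (40315 - (-9 - 44)) = 72200 - (40315 - 1*(-53)) = 72200 - (40315 + 53) = 72200 - 1*40368 = 72200 - 40368 = 31832)
A = -29700 (A = -55*540 = -29700)
√(A + a) = √(-29700 + 31832) = √2132 = 2*√533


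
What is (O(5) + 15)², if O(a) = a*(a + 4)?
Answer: 3600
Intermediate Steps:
O(a) = a*(4 + a)
(O(5) + 15)² = (5*(4 + 5) + 15)² = (5*9 + 15)² = (45 + 15)² = 60² = 3600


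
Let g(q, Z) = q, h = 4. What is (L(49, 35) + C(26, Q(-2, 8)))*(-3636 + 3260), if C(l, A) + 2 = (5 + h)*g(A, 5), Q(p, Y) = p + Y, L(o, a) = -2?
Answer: -18800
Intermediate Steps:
Q(p, Y) = Y + p
C(l, A) = -2 + 9*A (C(l, A) = -2 + (5 + 4)*A = -2 + 9*A)
(L(49, 35) + C(26, Q(-2, 8)))*(-3636 + 3260) = (-2 + (-2 + 9*(8 - 2)))*(-3636 + 3260) = (-2 + (-2 + 9*6))*(-376) = (-2 + (-2 + 54))*(-376) = (-2 + 52)*(-376) = 50*(-376) = -18800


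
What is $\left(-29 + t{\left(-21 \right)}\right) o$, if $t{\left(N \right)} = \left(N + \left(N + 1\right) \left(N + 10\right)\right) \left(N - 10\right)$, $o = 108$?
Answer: $-669384$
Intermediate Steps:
$t{\left(N \right)} = \left(-10 + N\right) \left(N + \left(1 + N\right) \left(10 + N\right)\right)$ ($t{\left(N \right)} = \left(N + \left(1 + N\right) \left(10 + N\right)\right) \left(-10 + N\right) = \left(-10 + N\right) \left(N + \left(1 + N\right) \left(10 + N\right)\right)$)
$\left(-29 + t{\left(-21 \right)}\right) o = \left(-29 + \left(-100 + \left(-21\right)^{3} - -2310 + 2 \left(-21\right)^{2}\right)\right) 108 = \left(-29 + \left(-100 - 9261 + 2310 + 2 \cdot 441\right)\right) 108 = \left(-29 + \left(-100 - 9261 + 2310 + 882\right)\right) 108 = \left(-29 - 6169\right) 108 = \left(-6198\right) 108 = -669384$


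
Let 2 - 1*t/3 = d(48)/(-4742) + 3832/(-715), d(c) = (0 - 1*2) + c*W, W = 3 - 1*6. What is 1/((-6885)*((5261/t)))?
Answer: -12424007/20468621133675 ≈ -6.0698e-7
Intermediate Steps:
W = -3 (W = 3 - 6 = -3)
d(c) = -2 - 3*c (d(c) = (0 - 1*2) + c*(-3) = (0 - 2) - 3*c = -2 - 3*c)
t = 37272021/1695265 (t = 6 - 3*((-2 - 3*48)/(-4742) + 3832/(-715)) = 6 - 3*((-2 - 144)*(-1/4742) + 3832*(-1/715)) = 6 - 3*(-146*(-1/4742) - 3832/715) = 6 - 3*(73/2371 - 3832/715) = 6 - 3*(-9033477/1695265) = 6 + 27100431/1695265 = 37272021/1695265 ≈ 21.986)
1/((-6885)*((5261/t))) = 1/((-6885)*((5261/(37272021/1695265)))) = -1/(6885*(5261*(1695265/37272021))) = -1/(6885*8918789165/37272021) = -1/6885*37272021/8918789165 = -12424007/20468621133675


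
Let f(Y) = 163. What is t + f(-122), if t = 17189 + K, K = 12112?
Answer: 29464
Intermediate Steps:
t = 29301 (t = 17189 + 12112 = 29301)
t + f(-122) = 29301 + 163 = 29464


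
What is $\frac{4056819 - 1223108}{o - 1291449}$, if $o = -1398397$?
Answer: $- \frac{2833711}{2689846} \approx -1.0535$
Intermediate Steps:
$\frac{4056819 - 1223108}{o - 1291449} = \frac{4056819 - 1223108}{-1398397 - 1291449} = \frac{2833711}{-2689846} = 2833711 \left(- \frac{1}{2689846}\right) = - \frac{2833711}{2689846}$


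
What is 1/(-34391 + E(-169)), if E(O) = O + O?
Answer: -1/34729 ≈ -2.8794e-5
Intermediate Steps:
E(O) = 2*O
1/(-34391 + E(-169)) = 1/(-34391 + 2*(-169)) = 1/(-34391 - 338) = 1/(-34729) = -1/34729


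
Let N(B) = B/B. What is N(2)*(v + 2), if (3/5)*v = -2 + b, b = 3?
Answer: 11/3 ≈ 3.6667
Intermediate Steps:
v = 5/3 (v = 5*(-2 + 3)/3 = (5/3)*1 = 5/3 ≈ 1.6667)
N(B) = 1
N(2)*(v + 2) = 1*(5/3 + 2) = 1*(11/3) = 11/3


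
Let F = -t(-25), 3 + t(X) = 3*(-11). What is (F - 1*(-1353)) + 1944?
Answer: 3333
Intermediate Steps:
t(X) = -36 (t(X) = -3 + 3*(-11) = -3 - 33 = -36)
F = 36 (F = -1*(-36) = 36)
(F - 1*(-1353)) + 1944 = (36 - 1*(-1353)) + 1944 = (36 + 1353) + 1944 = 1389 + 1944 = 3333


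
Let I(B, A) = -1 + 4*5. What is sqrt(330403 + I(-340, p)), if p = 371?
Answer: sqrt(330422) ≈ 574.82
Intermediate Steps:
I(B, A) = 19 (I(B, A) = -1 + 20 = 19)
sqrt(330403 + I(-340, p)) = sqrt(330403 + 19) = sqrt(330422)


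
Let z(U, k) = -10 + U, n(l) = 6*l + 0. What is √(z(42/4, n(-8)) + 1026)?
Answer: √4106/2 ≈ 32.039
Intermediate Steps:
n(l) = 6*l
√(z(42/4, n(-8)) + 1026) = √((-10 + 42/4) + 1026) = √((-10 + 42*(¼)) + 1026) = √((-10 + 21/2) + 1026) = √(½ + 1026) = √(2053/2) = √4106/2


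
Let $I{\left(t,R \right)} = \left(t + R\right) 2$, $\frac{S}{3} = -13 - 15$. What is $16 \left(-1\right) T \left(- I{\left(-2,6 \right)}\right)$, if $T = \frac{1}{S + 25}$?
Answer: $- \frac{128}{59} \approx -2.1695$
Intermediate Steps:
$S = -84$ ($S = 3 \left(-13 - 15\right) = 3 \left(-28\right) = -84$)
$I{\left(t,R \right)} = 2 R + 2 t$ ($I{\left(t,R \right)} = \left(R + t\right) 2 = 2 R + 2 t$)
$T = - \frac{1}{59}$ ($T = \frac{1}{-84 + 25} = \frac{1}{-59} = - \frac{1}{59} \approx -0.016949$)
$16 \left(-1\right) T \left(- I{\left(-2,6 \right)}\right) = 16 \left(-1\right) \left(- \frac{1}{59}\right) \left(- (2 \cdot 6 + 2 \left(-2\right))\right) = \left(-16\right) \left(- \frac{1}{59}\right) \left(- (12 - 4)\right) = \frac{16 \left(\left(-1\right) 8\right)}{59} = \frac{16}{59} \left(-8\right) = - \frac{128}{59}$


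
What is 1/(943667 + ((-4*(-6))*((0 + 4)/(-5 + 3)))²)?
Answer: 1/945971 ≈ 1.0571e-6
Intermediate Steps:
1/(943667 + ((-4*(-6))*((0 + 4)/(-5 + 3)))²) = 1/(943667 + (24*(4/(-2)))²) = 1/(943667 + (24*(4*(-½)))²) = 1/(943667 + (24*(-2))²) = 1/(943667 + (-48)²) = 1/(943667 + 2304) = 1/945971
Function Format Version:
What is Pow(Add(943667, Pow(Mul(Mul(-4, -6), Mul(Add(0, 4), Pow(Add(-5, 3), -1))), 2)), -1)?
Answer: Rational(1, 945971) ≈ 1.0571e-6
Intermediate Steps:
Pow(Add(943667, Pow(Mul(Mul(-4, -6), Mul(Add(0, 4), Pow(Add(-5, 3), -1))), 2)), -1) = Pow(Add(943667, Pow(Mul(24, Mul(4, Pow(-2, -1))), 2)), -1) = Pow(Add(943667, Pow(Mul(24, Mul(4, Rational(-1, 2))), 2)), -1) = Pow(Add(943667, Pow(Mul(24, -2), 2)), -1) = Pow(Add(943667, Pow(-48, 2)), -1) = Pow(Add(943667, 2304), -1) = Pow(945971, -1) = Rational(1, 945971)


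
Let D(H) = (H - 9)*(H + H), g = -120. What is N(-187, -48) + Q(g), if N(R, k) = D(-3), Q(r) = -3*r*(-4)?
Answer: -1368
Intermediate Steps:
D(H) = 2*H*(-9 + H) (D(H) = (-9 + H)*(2*H) = 2*H*(-9 + H))
Q(r) = 12*r
N(R, k) = 72 (N(R, k) = 2*(-3)*(-9 - 3) = 2*(-3)*(-12) = 72)
N(-187, -48) + Q(g) = 72 + 12*(-120) = 72 - 1440 = -1368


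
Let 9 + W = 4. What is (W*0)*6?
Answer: 0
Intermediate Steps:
W = -5 (W = -9 + 4 = -5)
(W*0)*6 = -5*0*6 = 0*6 = 0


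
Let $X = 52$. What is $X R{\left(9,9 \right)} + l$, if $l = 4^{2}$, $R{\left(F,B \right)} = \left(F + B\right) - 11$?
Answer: $380$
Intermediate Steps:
$R{\left(F,B \right)} = -11 + B + F$ ($R{\left(F,B \right)} = \left(B + F\right) - 11 = -11 + B + F$)
$l = 16$
$X R{\left(9,9 \right)} + l = 52 \left(-11 + 9 + 9\right) + 16 = 52 \cdot 7 + 16 = 364 + 16 = 380$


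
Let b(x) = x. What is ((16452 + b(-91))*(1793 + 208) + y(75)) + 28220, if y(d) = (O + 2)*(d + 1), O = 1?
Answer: 32766809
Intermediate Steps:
y(d) = 3 + 3*d (y(d) = (1 + 2)*(d + 1) = 3*(1 + d) = 3 + 3*d)
((16452 + b(-91))*(1793 + 208) + y(75)) + 28220 = ((16452 - 91)*(1793 + 208) + (3 + 3*75)) + 28220 = (16361*2001 + (3 + 225)) + 28220 = (32738361 + 228) + 28220 = 32738589 + 28220 = 32766809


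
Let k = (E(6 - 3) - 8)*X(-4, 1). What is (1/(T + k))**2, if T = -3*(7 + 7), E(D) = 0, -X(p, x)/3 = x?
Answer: 1/324 ≈ 0.0030864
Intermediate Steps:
X(p, x) = -3*x
T = -42 (T = -3*14 = -42)
k = 24 (k = (0 - 8)*(-3*1) = -8*(-3) = 24)
(1/(T + k))**2 = (1/(-42 + 24))**2 = (1/(-18))**2 = (-1/18)**2 = 1/324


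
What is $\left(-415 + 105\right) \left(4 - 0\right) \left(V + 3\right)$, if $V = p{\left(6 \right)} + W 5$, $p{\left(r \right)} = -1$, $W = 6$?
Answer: $-39680$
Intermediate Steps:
$V = 29$ ($V = -1 + 6 \cdot 5 = -1 + 30 = 29$)
$\left(-415 + 105\right) \left(4 - 0\right) \left(V + 3\right) = \left(-415 + 105\right) \left(4 - 0\right) \left(29 + 3\right) = - 310 \left(4 + 0\right) 32 = - 310 \cdot 4 \cdot 32 = \left(-310\right) 128 = -39680$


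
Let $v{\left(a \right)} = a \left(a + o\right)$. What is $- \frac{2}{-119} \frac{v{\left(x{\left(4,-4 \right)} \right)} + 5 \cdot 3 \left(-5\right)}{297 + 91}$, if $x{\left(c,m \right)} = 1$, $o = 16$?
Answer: $- \frac{29}{11543} \approx -0.0025123$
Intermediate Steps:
$v{\left(a \right)} = a \left(16 + a\right)$ ($v{\left(a \right)} = a \left(a + 16\right) = a \left(16 + a\right)$)
$- \frac{2}{-119} \frac{v{\left(x{\left(4,-4 \right)} \right)} + 5 \cdot 3 \left(-5\right)}{297 + 91} = - \frac{2}{-119} \frac{1 \left(16 + 1\right) + 5 \cdot 3 \left(-5\right)}{297 + 91} = \left(-2\right) \left(- \frac{1}{119}\right) \frac{1 \cdot 17 + 15 \left(-5\right)}{388} = \frac{2 \left(17 - 75\right) \frac{1}{388}}{119} = \frac{2 \left(\left(-58\right) \frac{1}{388}\right)}{119} = \frac{2}{119} \left(- \frac{29}{194}\right) = - \frac{29}{11543}$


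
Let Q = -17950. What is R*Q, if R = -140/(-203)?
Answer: -359000/29 ≈ -12379.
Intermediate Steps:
R = 20/29 (R = -140*(-1/203) = 20/29 ≈ 0.68966)
R*Q = (20/29)*(-17950) = -359000/29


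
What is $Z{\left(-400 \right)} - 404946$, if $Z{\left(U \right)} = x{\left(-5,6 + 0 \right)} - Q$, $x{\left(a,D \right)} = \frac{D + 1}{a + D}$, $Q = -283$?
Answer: $-404656$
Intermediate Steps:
$x{\left(a,D \right)} = \frac{1 + D}{D + a}$
$Z{\left(U \right)} = 290$ ($Z{\left(U \right)} = \frac{1 + \left(6 + 0\right)}{\left(6 + 0\right) - 5} - -283 = \frac{1 + 6}{6 - 5} + 283 = 1^{-1} \cdot 7 + 283 = 1 \cdot 7 + 283 = 7 + 283 = 290$)
$Z{\left(-400 \right)} - 404946 = 290 - 404946 = -404656$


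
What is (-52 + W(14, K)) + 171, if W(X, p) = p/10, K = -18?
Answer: 586/5 ≈ 117.20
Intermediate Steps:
W(X, p) = p/10 (W(X, p) = p*(⅒) = p/10)
(-52 + W(14, K)) + 171 = (-52 + (⅒)*(-18)) + 171 = (-52 - 9/5) + 171 = -269/5 + 171 = 586/5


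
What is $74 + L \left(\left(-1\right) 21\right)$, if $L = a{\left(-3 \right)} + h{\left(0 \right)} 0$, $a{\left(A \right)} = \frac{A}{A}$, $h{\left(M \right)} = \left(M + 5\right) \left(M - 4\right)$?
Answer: $53$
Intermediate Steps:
$h{\left(M \right)} = \left(-4 + M\right) \left(5 + M\right)$ ($h{\left(M \right)} = \left(5 + M\right) \left(-4 + M\right) = \left(-4 + M\right) \left(5 + M\right)$)
$a{\left(A \right)} = 1$
$L = 1$ ($L = 1 + \left(-20 + 0 + 0^{2}\right) 0 = 1 + \left(-20 + 0 + 0\right) 0 = 1 - 0 = 1 + 0 = 1$)
$74 + L \left(\left(-1\right) 21\right) = 74 + 1 \left(\left(-1\right) 21\right) = 74 + 1 \left(-21\right) = 74 - 21 = 53$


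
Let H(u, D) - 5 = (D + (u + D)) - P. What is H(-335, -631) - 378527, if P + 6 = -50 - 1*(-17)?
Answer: -380080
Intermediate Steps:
P = -39 (P = -6 + (-50 - 1*(-17)) = -6 + (-50 + 17) = -6 - 33 = -39)
H(u, D) = 44 + u + 2*D (H(u, D) = 5 + ((D + (u + D)) - 1*(-39)) = 5 + ((D + (D + u)) + 39) = 5 + ((u + 2*D) + 39) = 5 + (39 + u + 2*D) = 44 + u + 2*D)
H(-335, -631) - 378527 = (44 - 335 + 2*(-631)) - 378527 = (44 - 335 - 1262) - 378527 = -1553 - 378527 = -380080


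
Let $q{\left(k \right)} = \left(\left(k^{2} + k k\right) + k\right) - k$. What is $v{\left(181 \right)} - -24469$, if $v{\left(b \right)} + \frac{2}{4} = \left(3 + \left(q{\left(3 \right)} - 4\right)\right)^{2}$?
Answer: $\frac{49515}{2} \approx 24758.0$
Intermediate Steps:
$q{\left(k \right)} = 2 k^{2}$ ($q{\left(k \right)} = \left(\left(k^{2} + k^{2}\right) + k\right) - k = \left(2 k^{2} + k\right) - k = \left(k + 2 k^{2}\right) - k = 2 k^{2}$)
$v{\left(b \right)} = \frac{577}{2}$ ($v{\left(b \right)} = - \frac{1}{2} + \left(3 - \left(4 - 2 \cdot 3^{2}\right)\right)^{2} = - \frac{1}{2} + \left(3 + \left(2 \cdot 9 - 4\right)\right)^{2} = - \frac{1}{2} + \left(3 + \left(18 - 4\right)\right)^{2} = - \frac{1}{2} + \left(3 + 14\right)^{2} = - \frac{1}{2} + 17^{2} = - \frac{1}{2} + 289 = \frac{577}{2}$)
$v{\left(181 \right)} - -24469 = \frac{577}{2} - -24469 = \frac{577}{2} + 24469 = \frac{49515}{2}$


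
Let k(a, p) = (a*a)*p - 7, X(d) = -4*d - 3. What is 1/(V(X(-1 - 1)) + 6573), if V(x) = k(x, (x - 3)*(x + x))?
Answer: 1/7066 ≈ 0.00014152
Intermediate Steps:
X(d) = -3 - 4*d
k(a, p) = -7 + p*a² (k(a, p) = a²*p - 7 = p*a² - 7 = -7 + p*a²)
V(x) = -7 + 2*x³*(-3 + x) (V(x) = -7 + ((x - 3)*(x + x))*x² = -7 + ((-3 + x)*(2*x))*x² = -7 + (2*x*(-3 + x))*x² = -7 + 2*x³*(-3 + x))
1/(V(X(-1 - 1)) + 6573) = 1/((-7 + 2*(-3 - 4*(-1 - 1))³*(-3 + (-3 - 4*(-1 - 1)))) + 6573) = 1/((-7 + 2*(-3 - 4*(-2))³*(-3 + (-3 - 4*(-2)))) + 6573) = 1/((-7 + 2*(-3 + 8)³*(-3 + (-3 + 8))) + 6573) = 1/((-7 + 2*5³*(-3 + 5)) + 6573) = 1/((-7 + 2*125*2) + 6573) = 1/((-7 + 500) + 6573) = 1/(493 + 6573) = 1/7066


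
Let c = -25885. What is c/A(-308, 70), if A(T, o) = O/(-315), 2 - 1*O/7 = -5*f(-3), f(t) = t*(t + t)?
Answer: 1164825/92 ≈ 12661.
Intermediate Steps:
f(t) = 2*t² (f(t) = t*(2*t) = 2*t²)
O = 644 (O = 14 - (-35)*2*(-3)² = 14 - (-35)*2*9 = 14 - (-35)*18 = 14 - 7*(-90) = 14 + 630 = 644)
A(T, o) = -92/45 (A(T, o) = 644/(-315) = 644*(-1/315) = -92/45)
c/A(-308, 70) = -25885/(-92/45) = -25885*(-45/92) = 1164825/92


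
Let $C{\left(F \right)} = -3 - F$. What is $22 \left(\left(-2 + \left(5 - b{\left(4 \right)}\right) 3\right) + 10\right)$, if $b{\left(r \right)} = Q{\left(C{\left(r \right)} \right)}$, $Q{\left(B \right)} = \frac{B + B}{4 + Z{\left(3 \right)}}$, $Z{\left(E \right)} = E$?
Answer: $638$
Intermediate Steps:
$Q{\left(B \right)} = \frac{2 B}{7}$ ($Q{\left(B \right)} = \frac{B + B}{4 + 3} = \frac{2 B}{7}$)
$b{\left(r \right)} = - \frac{6}{7} - \frac{2 r}{7}$ ($b{\left(r \right)} = \frac{2 \left(-3 - r\right)}{7} = - \frac{6}{7} - \frac{2 r}{7}$)
$22 \left(\left(-2 + \left(5 - b{\left(4 \right)}\right) 3\right) + 10\right) = 22 \left(\left(-2 + \left(5 - \left(- \frac{6}{7} - \frac{8}{7}\right)\right) 3\right) + 10\right) = 22 \left(\left(-2 + \left(5 - -2\right) 3\right) + 10\right) = 22 \left(\left(-2 + \left(5 + 2\right) 3\right) + 10\right) = 22 \left(\left(-2 + 7 \cdot 3\right) + 10\right) = 22 \left(\left(-2 + 21\right) + 10\right) = 22 \left(19 + 10\right) = 22 \cdot 29 = 638$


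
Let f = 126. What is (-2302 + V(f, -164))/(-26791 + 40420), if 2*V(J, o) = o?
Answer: -2384/13629 ≈ -0.17492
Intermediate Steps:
V(J, o) = o/2
(-2302 + V(f, -164))/(-26791 + 40420) = (-2302 + (½)*(-164))/(-26791 + 40420) = (-2302 - 82)/13629 = -2384*1/13629 = -2384/13629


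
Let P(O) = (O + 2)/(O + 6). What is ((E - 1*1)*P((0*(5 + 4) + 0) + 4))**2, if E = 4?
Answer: 81/25 ≈ 3.2400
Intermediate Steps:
P(O) = (2 + O)/(6 + O)
((E - 1*1)*P((0*(5 + 4) + 0) + 4))**2 = ((4 - 1*1)*((2 + ((0*(5 + 4) + 0) + 4))/(6 + ((0*(5 + 4) + 0) + 4))))**2 = ((4 - 1)*((2 + ((0*9 + 0) + 4))/(6 + ((0*9 + 0) + 4))))**2 = (3*((2 + ((0 + 0) + 4))/(6 + ((0 + 0) + 4))))**2 = (3*((2 + (0 + 4))/(6 + (0 + 4))))**2 = (3*((2 + 4)/(6 + 4)))**2 = (3*(6/10))**2 = (3*((1/10)*6))**2 = (3*(3/5))**2 = (9/5)**2 = 81/25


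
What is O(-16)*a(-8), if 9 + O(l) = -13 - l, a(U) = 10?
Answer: -60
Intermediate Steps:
O(l) = -22 - l (O(l) = -9 + (-13 - l) = -22 - l)
O(-16)*a(-8) = (-22 - 1*(-16))*10 = (-22 + 16)*10 = -6*10 = -60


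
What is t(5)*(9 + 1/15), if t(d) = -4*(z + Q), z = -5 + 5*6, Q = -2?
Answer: -12512/15 ≈ -834.13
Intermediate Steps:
z = 25 (z = -5 + 30 = 25)
t(d) = -92 (t(d) = -4*(25 - 2) = -4*23 = -92)
t(5)*(9 + 1/15) = -92*(9 + 1/15) = -92*136/15 = -12512/15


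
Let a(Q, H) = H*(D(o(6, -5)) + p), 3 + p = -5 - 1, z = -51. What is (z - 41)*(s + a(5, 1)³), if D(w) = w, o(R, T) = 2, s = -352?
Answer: 63940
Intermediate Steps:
p = -9 (p = -3 + (-5 - 1) = -3 - 6 = -9)
a(Q, H) = -7*H (a(Q, H) = H*(2 - 9) = H*(-7) = -7*H)
(z - 41)*(s + a(5, 1)³) = (-51 - 41)*(-352 + (-7*1)³) = -92*(-352 + (-7)³) = -92*(-352 - 343) = -92*(-695) = 63940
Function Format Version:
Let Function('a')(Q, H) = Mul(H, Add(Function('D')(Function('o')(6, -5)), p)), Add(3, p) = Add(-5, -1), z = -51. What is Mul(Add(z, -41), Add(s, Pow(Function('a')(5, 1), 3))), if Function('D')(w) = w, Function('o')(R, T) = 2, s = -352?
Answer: 63940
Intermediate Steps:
p = -9 (p = Add(-3, Add(-5, -1)) = Add(-3, -6) = -9)
Function('a')(Q, H) = Mul(-7, H) (Function('a')(Q, H) = Mul(H, Add(2, -9)) = Mul(H, -7) = Mul(-7, H))
Mul(Add(z, -41), Add(s, Pow(Function('a')(5, 1), 3))) = Mul(Add(-51, -41), Add(-352, Pow(Mul(-7, 1), 3))) = Mul(-92, Add(-352, Pow(-7, 3))) = Mul(-92, Add(-352, -343)) = Mul(-92, -695) = 63940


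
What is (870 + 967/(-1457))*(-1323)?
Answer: -1675742229/1457 ≈ -1.1501e+6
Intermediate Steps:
(870 + 967/(-1457))*(-1323) = (870 + 967*(-1/1457))*(-1323) = (870 - 967/1457)*(-1323) = (1266623/1457)*(-1323) = -1675742229/1457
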